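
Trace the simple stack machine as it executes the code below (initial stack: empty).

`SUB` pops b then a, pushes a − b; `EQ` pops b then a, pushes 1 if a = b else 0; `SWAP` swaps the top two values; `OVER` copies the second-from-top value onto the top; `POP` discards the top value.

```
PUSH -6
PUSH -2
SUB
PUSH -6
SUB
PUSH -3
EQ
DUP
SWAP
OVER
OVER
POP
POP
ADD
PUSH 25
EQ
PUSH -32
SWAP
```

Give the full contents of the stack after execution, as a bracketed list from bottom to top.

PUSH -6  : -6
PUSH -2  : -6 -2
SUB      : -4
PUSH -6  : -4 -6
SUB      : 2
PUSH -3  : 2 -3
EQ       : 0
DUP      : 0 0
SWAP     : 0 0
OVER     : 0 0 0
OVER     : 0 0 0 0
POP      : 0 0 0
POP      : 0 0
ADD      : 0
PUSH 25  : 0 25
EQ       : 0
PUSH -32 : 0 -32
SWAP     : -32 0

[-32, 0]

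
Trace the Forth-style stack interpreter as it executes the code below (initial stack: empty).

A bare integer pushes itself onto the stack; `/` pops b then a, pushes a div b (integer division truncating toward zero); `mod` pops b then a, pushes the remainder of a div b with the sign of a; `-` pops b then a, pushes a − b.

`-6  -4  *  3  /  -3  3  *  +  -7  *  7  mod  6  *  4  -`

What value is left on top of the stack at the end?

-6  → [-6]
-4  → [-6, -4]
*   → [24]
3   → [24, 3]
/   → [8]
-3  → [8, -3]
3   → [8, -3, 3]
*   → [8, -9]
+   → [-1]
-7  → [-1, -7]
*   → [7]
7   → [7, 7]
mod → [0]
6   → [0, 6]
*   → [0]
4   → [0, 4]
-   → [-4]

-4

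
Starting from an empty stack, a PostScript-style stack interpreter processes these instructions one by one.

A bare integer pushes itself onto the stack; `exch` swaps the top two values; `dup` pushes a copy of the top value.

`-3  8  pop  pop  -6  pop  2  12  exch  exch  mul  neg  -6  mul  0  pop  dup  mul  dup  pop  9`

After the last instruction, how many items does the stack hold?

2

-3   : -3
8    : -3 8
pop  : -3
pop  : (empty)
-6   : -6
pop  : (empty)
2    : 2
12   : 2 12
exch : 12 2
exch : 2 12
mul  : 24
neg  : -24
-6   : -24 -6
mul  : 144
0    : 144 0
pop  : 144
dup  : 144 144
mul  : 20736
dup  : 20736 20736
pop  : 20736
9    : 20736 9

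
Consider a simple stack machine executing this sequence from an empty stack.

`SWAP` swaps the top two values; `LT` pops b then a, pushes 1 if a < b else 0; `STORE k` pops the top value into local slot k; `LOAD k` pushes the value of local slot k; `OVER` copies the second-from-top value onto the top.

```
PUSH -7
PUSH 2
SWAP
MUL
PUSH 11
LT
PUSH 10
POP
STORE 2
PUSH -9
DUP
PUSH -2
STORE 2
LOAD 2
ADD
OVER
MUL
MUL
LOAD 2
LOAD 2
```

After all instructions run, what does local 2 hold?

-2

PUSH -7 -> [-7]
PUSH 2  -> [-7, 2]
SWAP    -> [2, -7]
MUL     -> [-14]
PUSH 11 -> [-14, 11]
LT      -> [1]
PUSH 10 -> [1, 10]
POP     -> [1]
STORE 2 -> []
PUSH -9 -> [-9]
DUP     -> [-9, -9]
PUSH -2 -> [-9, -9, -2]
STORE 2 -> [-9, -9]
LOAD 2  -> [-9, -9, -2]
ADD     -> [-9, -11]
OVER    -> [-9, -11, -9]
MUL     -> [-9, 99]
MUL     -> [-891]
LOAD 2  -> [-891, -2]
LOAD 2  -> [-891, -2, -2]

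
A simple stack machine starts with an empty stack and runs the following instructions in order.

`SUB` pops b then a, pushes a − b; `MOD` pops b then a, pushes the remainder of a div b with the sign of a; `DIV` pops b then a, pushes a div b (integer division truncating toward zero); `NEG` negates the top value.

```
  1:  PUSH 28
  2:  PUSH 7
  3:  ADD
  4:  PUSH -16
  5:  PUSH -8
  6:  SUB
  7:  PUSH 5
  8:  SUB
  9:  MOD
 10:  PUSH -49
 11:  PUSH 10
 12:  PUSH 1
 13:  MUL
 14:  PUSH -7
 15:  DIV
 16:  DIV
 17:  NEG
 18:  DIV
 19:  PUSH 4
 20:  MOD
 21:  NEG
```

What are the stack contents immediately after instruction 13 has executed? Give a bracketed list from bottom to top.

PUSH 28  -> 28
PUSH 7   -> 28 7
ADD      -> 35
PUSH -16 -> 35 -16
PUSH -8  -> 35 -16 -8
SUB      -> 35 -8
PUSH 5   -> 35 -8 5
SUB      -> 35 -13
MOD      -> 9
PUSH -49 -> 9 -49
PUSH 10  -> 9 -49 10
PUSH 1   -> 9 -49 10 1
MUL      -> 9 -49 10

[9, -49, 10]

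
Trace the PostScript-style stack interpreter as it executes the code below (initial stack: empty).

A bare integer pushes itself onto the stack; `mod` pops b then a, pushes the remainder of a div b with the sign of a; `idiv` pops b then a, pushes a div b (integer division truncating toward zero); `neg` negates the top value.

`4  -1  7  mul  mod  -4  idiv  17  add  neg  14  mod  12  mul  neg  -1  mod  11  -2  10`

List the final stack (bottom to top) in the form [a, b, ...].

4     4
-1    4 -1
7     4 -1 7
mul   4 -7
mod   4
-4    4 -4
idiv  -1
17    -1 17
add   16
neg   -16
14    -16 14
mod   -2
12    -2 12
mul   -24
neg   24
-1    24 -1
mod   0
11    0 11
-2    0 11 -2
10    0 11 -2 10

[0, 11, -2, 10]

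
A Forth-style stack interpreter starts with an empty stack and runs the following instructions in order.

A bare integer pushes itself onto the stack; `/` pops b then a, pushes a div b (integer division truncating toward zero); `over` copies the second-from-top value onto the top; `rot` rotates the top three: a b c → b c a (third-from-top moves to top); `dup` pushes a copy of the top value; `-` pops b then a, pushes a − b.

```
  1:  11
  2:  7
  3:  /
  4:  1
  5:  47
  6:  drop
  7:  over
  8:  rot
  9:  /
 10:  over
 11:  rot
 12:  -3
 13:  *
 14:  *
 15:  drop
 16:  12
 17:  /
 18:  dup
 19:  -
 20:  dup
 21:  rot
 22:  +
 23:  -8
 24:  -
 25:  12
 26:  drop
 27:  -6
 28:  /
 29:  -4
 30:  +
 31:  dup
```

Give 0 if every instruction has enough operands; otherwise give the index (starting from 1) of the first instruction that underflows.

21

11   → 11
7    → 11 7
/    → 1
1    → 1 1
47   → 1 1 47
drop → 1 1
over → 1 1 1
rot  → 1 1 1
/    → 1 1
over → 1 1 1
rot  → 1 1 1
-3   → 1 1 1 -3
*    → 1 1 -3
*    → 1 -3
drop → 1
12   → 1 12
/    → 0
dup  → 0 0
-    → 0
dup  → 0 0
rot  — needs 3 operands, stack has 2 → underflow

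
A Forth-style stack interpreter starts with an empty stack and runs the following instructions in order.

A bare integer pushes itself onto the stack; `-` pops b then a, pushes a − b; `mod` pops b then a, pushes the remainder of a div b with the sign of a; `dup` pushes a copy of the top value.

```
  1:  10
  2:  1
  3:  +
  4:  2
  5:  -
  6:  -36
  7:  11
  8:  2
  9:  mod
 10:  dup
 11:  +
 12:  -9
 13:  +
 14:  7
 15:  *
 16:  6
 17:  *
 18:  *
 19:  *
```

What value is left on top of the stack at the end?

95256

10  → [10]
1   → [10, 1]
+   → [11]
2   → [11, 2]
-   → [9]
-36 → [9, -36]
11  → [9, -36, 11]
2   → [9, -36, 11, 2]
mod → [9, -36, 1]
dup → [9, -36, 1, 1]
+   → [9, -36, 2]
-9  → [9, -36, 2, -9]
+   → [9, -36, -7]
7   → [9, -36, -7, 7]
*   → [9, -36, -49]
6   → [9, -36, -49, 6]
*   → [9, -36, -294]
*   → [9, 10584]
*   → [95256]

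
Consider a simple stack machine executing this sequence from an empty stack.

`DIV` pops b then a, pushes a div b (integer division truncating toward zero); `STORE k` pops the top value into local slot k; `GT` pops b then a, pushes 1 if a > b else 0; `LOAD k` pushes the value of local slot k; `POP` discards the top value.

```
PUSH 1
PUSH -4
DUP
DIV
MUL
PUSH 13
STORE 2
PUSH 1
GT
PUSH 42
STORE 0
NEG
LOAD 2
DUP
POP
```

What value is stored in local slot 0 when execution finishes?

PUSH 1  -> [1]
PUSH -4 -> [1, -4]
DUP     -> [1, -4, -4]
DIV     -> [1, 1]
MUL     -> [1]
PUSH 13 -> [1, 13]
STORE 2 -> [1]
PUSH 1  -> [1, 1]
GT      -> [0]
PUSH 42 -> [0, 42]
STORE 0 -> [0]
NEG     -> [0]
LOAD 2  -> [0, 13]
DUP     -> [0, 13, 13]
POP     -> [0, 13]

42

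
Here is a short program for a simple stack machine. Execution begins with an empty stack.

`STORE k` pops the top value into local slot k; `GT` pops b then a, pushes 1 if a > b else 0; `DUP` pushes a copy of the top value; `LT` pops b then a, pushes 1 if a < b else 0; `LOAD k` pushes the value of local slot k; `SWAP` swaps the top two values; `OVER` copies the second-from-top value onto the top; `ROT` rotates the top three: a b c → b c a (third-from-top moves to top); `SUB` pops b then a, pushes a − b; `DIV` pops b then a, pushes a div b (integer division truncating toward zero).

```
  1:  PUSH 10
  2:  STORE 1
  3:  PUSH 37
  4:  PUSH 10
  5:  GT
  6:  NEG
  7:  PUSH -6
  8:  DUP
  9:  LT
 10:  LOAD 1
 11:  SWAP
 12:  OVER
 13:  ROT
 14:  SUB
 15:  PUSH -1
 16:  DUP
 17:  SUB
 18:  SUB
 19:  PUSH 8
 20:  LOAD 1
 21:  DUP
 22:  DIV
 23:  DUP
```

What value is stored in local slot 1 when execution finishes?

PUSH 10  [10]
STORE 1  []
PUSH 37  [37]
PUSH 10  [37, 10]
GT       [1]
NEG      [-1]
PUSH -6  [-1, -6]
DUP      [-1, -6, -6]
LT       [-1, 0]
LOAD 1   [-1, 0, 10]
SWAP     [-1, 10, 0]
OVER     [-1, 10, 0, 10]
ROT      [-1, 0, 10, 10]
SUB      [-1, 0, 0]
PUSH -1  [-1, 0, 0, -1]
DUP      [-1, 0, 0, -1, -1]
SUB      [-1, 0, 0, 0]
SUB      [-1, 0, 0]
PUSH 8   [-1, 0, 0, 8]
LOAD 1   [-1, 0, 0, 8, 10]
DUP      [-1, 0, 0, 8, 10, 10]
DIV      [-1, 0, 0, 8, 1]
DUP      [-1, 0, 0, 8, 1, 1]

10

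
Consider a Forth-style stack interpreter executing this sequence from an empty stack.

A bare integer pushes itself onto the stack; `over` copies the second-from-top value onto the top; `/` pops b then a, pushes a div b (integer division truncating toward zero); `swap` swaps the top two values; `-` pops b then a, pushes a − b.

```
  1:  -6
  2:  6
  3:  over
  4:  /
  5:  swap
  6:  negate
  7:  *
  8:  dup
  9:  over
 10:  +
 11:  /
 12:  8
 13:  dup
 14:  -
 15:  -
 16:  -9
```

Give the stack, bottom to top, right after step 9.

[-6, -6, -6]

-6     -> -6
6      -> -6 6
over   -> -6 6 -6
/      -> -6 -1
swap   -> -1 -6
negate -> -1 6
*      -> -6
dup    -> -6 -6
over   -> -6 -6 -6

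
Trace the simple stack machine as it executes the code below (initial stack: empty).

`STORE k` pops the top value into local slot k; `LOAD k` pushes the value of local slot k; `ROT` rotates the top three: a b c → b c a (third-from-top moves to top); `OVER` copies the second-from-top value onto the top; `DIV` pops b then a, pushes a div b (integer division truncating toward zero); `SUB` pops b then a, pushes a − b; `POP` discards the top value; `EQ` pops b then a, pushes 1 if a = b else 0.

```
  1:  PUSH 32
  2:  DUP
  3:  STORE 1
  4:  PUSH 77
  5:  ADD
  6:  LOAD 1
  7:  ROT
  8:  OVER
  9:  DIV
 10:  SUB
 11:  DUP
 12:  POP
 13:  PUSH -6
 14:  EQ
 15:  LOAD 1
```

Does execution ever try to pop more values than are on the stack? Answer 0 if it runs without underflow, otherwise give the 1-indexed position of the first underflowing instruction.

PUSH 32  [32]
DUP      [32, 32]
STORE 1  [32]
PUSH 77  [32, 77]
ADD      [109]
LOAD 1   [109, 32]
ROT  — needs 3 operands, stack has 2 → underflow

7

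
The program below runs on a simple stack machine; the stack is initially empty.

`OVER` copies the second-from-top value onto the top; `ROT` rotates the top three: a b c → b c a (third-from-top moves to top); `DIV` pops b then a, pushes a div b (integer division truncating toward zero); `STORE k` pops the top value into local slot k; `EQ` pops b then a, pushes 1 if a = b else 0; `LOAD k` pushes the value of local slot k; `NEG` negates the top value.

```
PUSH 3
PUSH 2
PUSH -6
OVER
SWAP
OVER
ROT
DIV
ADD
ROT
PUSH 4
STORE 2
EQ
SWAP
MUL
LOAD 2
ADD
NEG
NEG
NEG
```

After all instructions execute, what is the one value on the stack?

-4

PUSH 3  -> 3
PUSH 2  -> 3 2
PUSH -6 -> 3 2 -6
OVER    -> 3 2 -6 2
SWAP    -> 3 2 2 -6
OVER    -> 3 2 2 -6 2
ROT     -> 3 2 -6 2 2
DIV     -> 3 2 -6 1
ADD     -> 3 2 -5
ROT     -> 2 -5 3
PUSH 4  -> 2 -5 3 4
STORE 2 -> 2 -5 3
EQ      -> 2 0
SWAP    -> 0 2
MUL     -> 0
LOAD 2  -> 0 4
ADD     -> 4
NEG     -> -4
NEG     -> 4
NEG     -> -4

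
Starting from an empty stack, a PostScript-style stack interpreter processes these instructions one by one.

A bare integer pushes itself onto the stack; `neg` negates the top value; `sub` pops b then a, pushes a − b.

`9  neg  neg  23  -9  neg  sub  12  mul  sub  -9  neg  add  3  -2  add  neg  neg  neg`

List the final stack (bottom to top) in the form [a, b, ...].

[-150, -1]

9   -> [9]
neg -> [-9]
neg -> [9]
23  -> [9, 23]
-9  -> [9, 23, -9]
neg -> [9, 23, 9]
sub -> [9, 14]
12  -> [9, 14, 12]
mul -> [9, 168]
sub -> [-159]
-9  -> [-159, -9]
neg -> [-159, 9]
add -> [-150]
3   -> [-150, 3]
-2  -> [-150, 3, -2]
add -> [-150, 1]
neg -> [-150, -1]
neg -> [-150, 1]
neg -> [-150, -1]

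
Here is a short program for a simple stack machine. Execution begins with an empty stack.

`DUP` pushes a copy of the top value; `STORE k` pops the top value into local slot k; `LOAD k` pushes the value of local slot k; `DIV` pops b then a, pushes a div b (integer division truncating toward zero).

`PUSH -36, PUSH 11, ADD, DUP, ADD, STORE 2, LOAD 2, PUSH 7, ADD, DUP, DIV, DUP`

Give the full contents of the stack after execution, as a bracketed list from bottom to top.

[1, 1]

PUSH -36 : -36
PUSH 11  : -36 11
ADD      : -25
DUP      : -25 -25
ADD      : -50
STORE 2  : (empty)
LOAD 2   : -50
PUSH 7   : -50 7
ADD      : -43
DUP      : -43 -43
DIV      : 1
DUP      : 1 1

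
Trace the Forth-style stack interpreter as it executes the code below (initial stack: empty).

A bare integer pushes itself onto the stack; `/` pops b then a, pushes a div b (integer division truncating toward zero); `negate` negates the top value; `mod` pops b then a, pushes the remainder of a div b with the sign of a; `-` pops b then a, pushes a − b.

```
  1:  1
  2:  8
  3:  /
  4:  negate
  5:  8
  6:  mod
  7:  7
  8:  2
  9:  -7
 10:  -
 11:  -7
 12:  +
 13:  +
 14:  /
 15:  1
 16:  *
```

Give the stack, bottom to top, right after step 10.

[0, 7, 9]

1      → [1]
8      → [1, 8]
/      → [0]
negate → [0]
8      → [0, 8]
mod    → [0]
7      → [0, 7]
2      → [0, 7, 2]
-7     → [0, 7, 2, -7]
-      → [0, 7, 9]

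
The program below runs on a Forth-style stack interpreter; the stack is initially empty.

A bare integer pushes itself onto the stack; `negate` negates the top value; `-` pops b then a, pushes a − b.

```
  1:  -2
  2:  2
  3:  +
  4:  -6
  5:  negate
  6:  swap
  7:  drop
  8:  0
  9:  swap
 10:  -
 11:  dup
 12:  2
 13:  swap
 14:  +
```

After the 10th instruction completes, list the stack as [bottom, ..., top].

-2     → [-2]
2      → [-2, 2]
+      → [0]
-6     → [0, -6]
negate → [0, 6]
swap   → [6, 0]
drop   → [6]
0      → [6, 0]
swap   → [0, 6]
-      → [-6]

[-6]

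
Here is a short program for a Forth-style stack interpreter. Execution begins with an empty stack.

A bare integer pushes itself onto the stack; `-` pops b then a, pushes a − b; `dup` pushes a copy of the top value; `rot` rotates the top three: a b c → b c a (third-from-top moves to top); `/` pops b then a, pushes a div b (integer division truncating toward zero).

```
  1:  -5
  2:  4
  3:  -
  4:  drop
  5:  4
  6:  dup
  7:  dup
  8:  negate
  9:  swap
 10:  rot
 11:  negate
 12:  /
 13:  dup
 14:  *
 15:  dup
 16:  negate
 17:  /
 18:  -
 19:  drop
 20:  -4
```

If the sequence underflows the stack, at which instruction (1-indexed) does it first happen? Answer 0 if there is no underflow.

-5      -5
4       -5 4
-       -9
drop    (empty)
4       4
dup     4 4
dup     4 4 4
negate  4 4 -4
swap    4 -4 4
rot     -4 4 4
negate  -4 4 -4
/       -4 -1
dup     -4 -1 -1
*       -4 1
dup     -4 1 1
negate  -4 1 -1
/       -4 -1
-       -3
drop    (empty)
-4      -4

0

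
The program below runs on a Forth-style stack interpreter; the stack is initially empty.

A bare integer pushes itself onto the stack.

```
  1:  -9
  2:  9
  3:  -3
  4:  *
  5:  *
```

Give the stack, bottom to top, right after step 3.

-9 -> -9
9  -> -9 9
-3 -> -9 9 -3

[-9, 9, -3]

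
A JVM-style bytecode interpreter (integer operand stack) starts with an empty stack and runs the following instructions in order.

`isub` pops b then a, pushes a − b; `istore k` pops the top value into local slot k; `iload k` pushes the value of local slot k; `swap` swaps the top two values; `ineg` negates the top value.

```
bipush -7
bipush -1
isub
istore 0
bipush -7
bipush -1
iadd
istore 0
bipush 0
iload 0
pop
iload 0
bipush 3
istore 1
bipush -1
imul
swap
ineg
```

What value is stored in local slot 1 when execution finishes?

bipush -7 -> -7
bipush -1 -> -7 -1
isub      -> -6
istore 0  -> (empty)
bipush -7 -> -7
bipush -1 -> -7 -1
iadd      -> -8
istore 0  -> (empty)
bipush 0  -> 0
iload 0   -> 0 -8
pop       -> 0
iload 0   -> 0 -8
bipush 3  -> 0 -8 3
istore 1  -> 0 -8
bipush -1 -> 0 -8 -1
imul      -> 0 8
swap      -> 8 0
ineg      -> 8 0

3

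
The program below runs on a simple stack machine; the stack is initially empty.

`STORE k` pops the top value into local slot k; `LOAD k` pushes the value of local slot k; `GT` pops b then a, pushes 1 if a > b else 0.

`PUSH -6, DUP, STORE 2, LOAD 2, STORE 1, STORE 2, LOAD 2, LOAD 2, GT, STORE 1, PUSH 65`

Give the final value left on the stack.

65

PUSH -6 : [-6]
DUP     : [-6, -6]
STORE 2 : [-6]
LOAD 2  : [-6, -6]
STORE 1 : [-6]
STORE 2 : []
LOAD 2  : [-6]
LOAD 2  : [-6, -6]
GT      : [0]
STORE 1 : []
PUSH 65 : [65]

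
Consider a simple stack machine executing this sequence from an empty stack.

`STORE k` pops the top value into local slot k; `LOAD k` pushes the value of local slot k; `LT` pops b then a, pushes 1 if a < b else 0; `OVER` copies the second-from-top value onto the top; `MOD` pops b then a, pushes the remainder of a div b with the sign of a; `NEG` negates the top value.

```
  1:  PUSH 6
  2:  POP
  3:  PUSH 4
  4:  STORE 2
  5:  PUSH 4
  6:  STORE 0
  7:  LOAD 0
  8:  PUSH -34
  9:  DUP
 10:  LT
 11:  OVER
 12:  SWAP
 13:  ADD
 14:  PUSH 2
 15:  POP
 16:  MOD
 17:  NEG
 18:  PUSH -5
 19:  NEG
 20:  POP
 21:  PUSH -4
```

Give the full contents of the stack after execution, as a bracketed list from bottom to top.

PUSH 6   -> [6]
POP      -> []
PUSH 4   -> [4]
STORE 2  -> []
PUSH 4   -> [4]
STORE 0  -> []
LOAD 0   -> [4]
PUSH -34 -> [4, -34]
DUP      -> [4, -34, -34]
LT       -> [4, 0]
OVER     -> [4, 0, 4]
SWAP     -> [4, 4, 0]
ADD      -> [4, 4]
PUSH 2   -> [4, 4, 2]
POP      -> [4, 4]
MOD      -> [0]
NEG      -> [0]
PUSH -5  -> [0, -5]
NEG      -> [0, 5]
POP      -> [0]
PUSH -4  -> [0, -4]

[0, -4]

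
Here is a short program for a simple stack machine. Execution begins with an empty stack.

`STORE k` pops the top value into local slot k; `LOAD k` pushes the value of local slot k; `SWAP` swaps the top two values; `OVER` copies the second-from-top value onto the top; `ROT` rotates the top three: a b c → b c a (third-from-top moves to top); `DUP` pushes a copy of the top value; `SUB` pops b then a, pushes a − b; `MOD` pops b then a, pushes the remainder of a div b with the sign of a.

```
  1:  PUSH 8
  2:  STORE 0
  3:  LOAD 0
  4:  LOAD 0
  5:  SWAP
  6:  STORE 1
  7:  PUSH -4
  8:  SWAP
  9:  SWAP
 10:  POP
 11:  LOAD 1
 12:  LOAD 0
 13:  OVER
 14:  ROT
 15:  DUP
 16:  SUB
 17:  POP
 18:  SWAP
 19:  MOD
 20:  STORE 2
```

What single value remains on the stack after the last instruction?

PUSH 8  -> [8]
STORE 0 -> []
LOAD 0  -> [8]
LOAD 0  -> [8, 8]
SWAP    -> [8, 8]
STORE 1 -> [8]
PUSH -4 -> [8, -4]
SWAP    -> [-4, 8]
SWAP    -> [8, -4]
POP     -> [8]
LOAD 1  -> [8, 8]
LOAD 0  -> [8, 8, 8]
OVER    -> [8, 8, 8, 8]
ROT     -> [8, 8, 8, 8]
DUP     -> [8, 8, 8, 8, 8]
SUB     -> [8, 8, 8, 0]
POP     -> [8, 8, 8]
SWAP    -> [8, 8, 8]
MOD     -> [8, 0]
STORE 2 -> [8]

8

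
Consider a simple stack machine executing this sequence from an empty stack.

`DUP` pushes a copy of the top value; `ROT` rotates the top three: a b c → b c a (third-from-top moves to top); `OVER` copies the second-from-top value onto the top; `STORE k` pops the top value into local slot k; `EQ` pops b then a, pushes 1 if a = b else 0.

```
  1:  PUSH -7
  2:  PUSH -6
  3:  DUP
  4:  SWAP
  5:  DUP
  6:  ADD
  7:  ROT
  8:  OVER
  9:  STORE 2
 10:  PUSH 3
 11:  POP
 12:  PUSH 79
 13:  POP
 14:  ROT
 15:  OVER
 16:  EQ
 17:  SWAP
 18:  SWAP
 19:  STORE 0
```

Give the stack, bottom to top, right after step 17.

[-12, 0, -7]

PUSH -7 : [-7]
PUSH -6 : [-7, -6]
DUP     : [-7, -6, -6]
SWAP    : [-7, -6, -6]
DUP     : [-7, -6, -6, -6]
ADD     : [-7, -6, -12]
ROT     : [-6, -12, -7]
OVER    : [-6, -12, -7, -12]
STORE 2 : [-6, -12, -7]
PUSH 3  : [-6, -12, -7, 3]
POP     : [-6, -12, -7]
PUSH 79 : [-6, -12, -7, 79]
POP     : [-6, -12, -7]
ROT     : [-12, -7, -6]
OVER    : [-12, -7, -6, -7]
EQ      : [-12, -7, 0]
SWAP    : [-12, 0, -7]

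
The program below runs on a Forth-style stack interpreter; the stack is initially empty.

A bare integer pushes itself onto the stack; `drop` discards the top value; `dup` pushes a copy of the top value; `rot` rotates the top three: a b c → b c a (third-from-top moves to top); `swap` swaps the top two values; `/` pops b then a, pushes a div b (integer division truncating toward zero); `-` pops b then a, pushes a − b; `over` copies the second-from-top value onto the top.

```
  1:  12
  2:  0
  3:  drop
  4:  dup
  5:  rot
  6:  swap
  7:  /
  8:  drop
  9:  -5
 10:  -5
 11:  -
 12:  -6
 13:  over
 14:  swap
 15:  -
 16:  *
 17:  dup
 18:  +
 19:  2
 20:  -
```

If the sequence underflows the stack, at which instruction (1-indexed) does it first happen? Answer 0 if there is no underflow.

12    [12]
0     [12, 0]
drop  [12]
dup   [12, 12]
rot  — needs 3 operands, stack has 2 → underflow

5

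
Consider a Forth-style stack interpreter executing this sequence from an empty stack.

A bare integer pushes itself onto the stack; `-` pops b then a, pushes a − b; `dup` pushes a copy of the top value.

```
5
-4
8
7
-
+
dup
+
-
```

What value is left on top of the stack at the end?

11

5    [5]
-4   [5, -4]
8    [5, -4, 8]
7    [5, -4, 8, 7]
-    [5, -4, 1]
+    [5, -3]
dup  [5, -3, -3]
+    [5, -6]
-    [11]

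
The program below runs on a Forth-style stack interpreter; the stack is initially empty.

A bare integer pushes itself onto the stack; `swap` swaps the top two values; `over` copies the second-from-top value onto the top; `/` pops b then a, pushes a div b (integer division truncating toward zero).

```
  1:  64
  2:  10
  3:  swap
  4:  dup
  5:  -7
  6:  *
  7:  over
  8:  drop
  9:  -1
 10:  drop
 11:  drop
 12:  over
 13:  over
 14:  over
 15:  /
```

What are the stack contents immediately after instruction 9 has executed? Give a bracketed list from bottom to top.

[10, 64, -448, -1]

64    [64]
10    [64, 10]
swap  [10, 64]
dup   [10, 64, 64]
-7    [10, 64, 64, -7]
*     [10, 64, -448]
over  [10, 64, -448, 64]
drop  [10, 64, -448]
-1    [10, 64, -448, -1]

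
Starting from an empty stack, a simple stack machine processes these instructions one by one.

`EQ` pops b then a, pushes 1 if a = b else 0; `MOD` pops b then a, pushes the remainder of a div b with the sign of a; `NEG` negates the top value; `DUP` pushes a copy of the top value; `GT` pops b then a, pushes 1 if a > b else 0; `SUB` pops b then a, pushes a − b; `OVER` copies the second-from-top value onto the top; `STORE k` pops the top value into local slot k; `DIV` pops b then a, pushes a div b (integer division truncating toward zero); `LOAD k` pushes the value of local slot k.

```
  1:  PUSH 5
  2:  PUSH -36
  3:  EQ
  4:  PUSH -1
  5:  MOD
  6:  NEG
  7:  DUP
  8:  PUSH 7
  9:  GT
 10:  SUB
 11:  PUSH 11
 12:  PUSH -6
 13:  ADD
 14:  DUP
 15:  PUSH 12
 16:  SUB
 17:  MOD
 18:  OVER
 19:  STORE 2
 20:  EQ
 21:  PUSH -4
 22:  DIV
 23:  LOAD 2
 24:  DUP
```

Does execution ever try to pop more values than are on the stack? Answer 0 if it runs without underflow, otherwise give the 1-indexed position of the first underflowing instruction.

0

PUSH 5    [5]
PUSH -36  [5, -36]
EQ        [0]
PUSH -1   [0, -1]
MOD       [0]
NEG       [0]
DUP       [0, 0]
PUSH 7    [0, 0, 7]
GT        [0, 0]
SUB       [0]
PUSH 11   [0, 11]
PUSH -6   [0, 11, -6]
ADD       [0, 5]
DUP       [0, 5, 5]
PUSH 12   [0, 5, 5, 12]
SUB       [0, 5, -7]
MOD       [0, 5]
OVER      [0, 5, 0]
STORE 2   [0, 5]
EQ        [0]
PUSH -4   [0, -4]
DIV       [0]
LOAD 2    [0, 0]
DUP       [0, 0, 0]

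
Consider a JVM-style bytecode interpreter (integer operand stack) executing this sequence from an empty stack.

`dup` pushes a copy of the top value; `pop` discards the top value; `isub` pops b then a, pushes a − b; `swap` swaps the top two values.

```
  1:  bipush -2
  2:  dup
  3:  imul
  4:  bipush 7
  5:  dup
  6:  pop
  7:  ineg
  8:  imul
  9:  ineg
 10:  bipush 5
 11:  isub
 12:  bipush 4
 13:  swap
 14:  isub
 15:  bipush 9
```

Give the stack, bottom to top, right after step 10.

[28, 5]

bipush -2 → -2
dup       → -2 -2
imul      → 4
bipush 7  → 4 7
dup       → 4 7 7
pop       → 4 7
ineg      → 4 -7
imul      → -28
ineg      → 28
bipush 5  → 28 5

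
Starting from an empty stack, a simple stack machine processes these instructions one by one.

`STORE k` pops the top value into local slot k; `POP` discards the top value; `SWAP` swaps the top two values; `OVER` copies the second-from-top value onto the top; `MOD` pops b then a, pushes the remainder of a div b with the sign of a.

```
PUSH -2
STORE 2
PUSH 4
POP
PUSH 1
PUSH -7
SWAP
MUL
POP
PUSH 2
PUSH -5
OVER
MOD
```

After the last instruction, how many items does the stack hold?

PUSH -2 -> -2
STORE 2 -> (empty)
PUSH 4  -> 4
POP     -> (empty)
PUSH 1  -> 1
PUSH -7 -> 1 -7
SWAP    -> -7 1
MUL     -> -7
POP     -> (empty)
PUSH 2  -> 2
PUSH -5 -> 2 -5
OVER    -> 2 -5 2
MOD     -> 2 -1

2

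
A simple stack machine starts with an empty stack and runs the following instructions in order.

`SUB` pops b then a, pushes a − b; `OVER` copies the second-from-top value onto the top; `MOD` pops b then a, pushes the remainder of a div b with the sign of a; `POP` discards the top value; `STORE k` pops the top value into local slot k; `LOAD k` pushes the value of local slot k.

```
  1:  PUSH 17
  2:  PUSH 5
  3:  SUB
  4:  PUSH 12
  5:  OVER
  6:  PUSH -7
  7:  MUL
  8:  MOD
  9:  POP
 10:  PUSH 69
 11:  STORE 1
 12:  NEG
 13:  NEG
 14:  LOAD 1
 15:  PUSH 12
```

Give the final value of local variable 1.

69

PUSH 17 : [17]
PUSH 5  : [17, 5]
SUB     : [12]
PUSH 12 : [12, 12]
OVER    : [12, 12, 12]
PUSH -7 : [12, 12, 12, -7]
MUL     : [12, 12, -84]
MOD     : [12, 12]
POP     : [12]
PUSH 69 : [12, 69]
STORE 1 : [12]
NEG     : [-12]
NEG     : [12]
LOAD 1  : [12, 69]
PUSH 12 : [12, 69, 12]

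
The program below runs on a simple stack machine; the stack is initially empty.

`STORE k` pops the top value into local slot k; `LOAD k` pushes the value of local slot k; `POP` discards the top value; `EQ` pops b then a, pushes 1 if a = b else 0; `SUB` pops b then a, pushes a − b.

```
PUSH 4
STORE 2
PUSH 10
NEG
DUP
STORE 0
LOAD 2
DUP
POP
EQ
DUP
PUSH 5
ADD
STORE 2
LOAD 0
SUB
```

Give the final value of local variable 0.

-10

PUSH 4  : [4]
STORE 2 : []
PUSH 10 : [10]
NEG     : [-10]
DUP     : [-10, -10]
STORE 0 : [-10]
LOAD 2  : [-10, 4]
DUP     : [-10, 4, 4]
POP     : [-10, 4]
EQ      : [0]
DUP     : [0, 0]
PUSH 5  : [0, 0, 5]
ADD     : [0, 5]
STORE 2 : [0]
LOAD 0  : [0, -10]
SUB     : [10]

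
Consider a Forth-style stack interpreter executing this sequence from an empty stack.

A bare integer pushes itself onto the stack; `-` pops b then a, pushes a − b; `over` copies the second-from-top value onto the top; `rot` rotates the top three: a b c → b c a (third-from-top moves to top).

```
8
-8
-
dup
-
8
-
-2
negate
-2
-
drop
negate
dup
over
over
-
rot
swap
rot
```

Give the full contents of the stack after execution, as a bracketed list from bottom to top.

8      : 8
-8     : 8 -8
-      : 16
dup    : 16 16
-      : 0
8      : 0 8
-      : -8
-2     : -8 -2
negate : -8 2
-2     : -8 2 -2
-      : -8 4
drop   : -8
negate : 8
dup    : 8 8
over   : 8 8 8
over   : 8 8 8 8
-      : 8 8 0
rot    : 8 0 8
swap   : 8 8 0
rot    : 8 0 8

[8, 0, 8]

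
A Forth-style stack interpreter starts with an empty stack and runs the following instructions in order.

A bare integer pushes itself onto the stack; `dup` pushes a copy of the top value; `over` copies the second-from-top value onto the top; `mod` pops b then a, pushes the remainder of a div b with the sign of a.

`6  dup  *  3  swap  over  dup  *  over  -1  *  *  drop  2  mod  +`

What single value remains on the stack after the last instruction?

6     6
dup   6 6
*     36
3     36 3
swap  3 36
over  3 36 3
dup   3 36 3 3
*     3 36 9
over  3 36 9 36
-1    3 36 9 36 -1
*     3 36 9 -36
*     3 36 -324
drop  3 36
2     3 36 2
mod   3 0
+     3

3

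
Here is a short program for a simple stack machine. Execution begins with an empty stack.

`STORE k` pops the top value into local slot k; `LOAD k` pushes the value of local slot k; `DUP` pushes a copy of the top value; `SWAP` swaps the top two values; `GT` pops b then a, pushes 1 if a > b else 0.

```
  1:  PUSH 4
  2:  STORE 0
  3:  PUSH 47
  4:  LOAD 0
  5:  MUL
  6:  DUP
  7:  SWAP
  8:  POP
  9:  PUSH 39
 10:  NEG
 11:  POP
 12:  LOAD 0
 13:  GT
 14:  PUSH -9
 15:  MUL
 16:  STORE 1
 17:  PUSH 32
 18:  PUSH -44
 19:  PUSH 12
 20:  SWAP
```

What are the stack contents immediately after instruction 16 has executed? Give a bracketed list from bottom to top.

PUSH 4  → [4]
STORE 0 → []
PUSH 47 → [47]
LOAD 0  → [47, 4]
MUL     → [188]
DUP     → [188, 188]
SWAP    → [188, 188]
POP     → [188]
PUSH 39 → [188, 39]
NEG     → [188, -39]
POP     → [188]
LOAD 0  → [188, 4]
GT      → [1]
PUSH -9 → [1, -9]
MUL     → [-9]
STORE 1 → []

[]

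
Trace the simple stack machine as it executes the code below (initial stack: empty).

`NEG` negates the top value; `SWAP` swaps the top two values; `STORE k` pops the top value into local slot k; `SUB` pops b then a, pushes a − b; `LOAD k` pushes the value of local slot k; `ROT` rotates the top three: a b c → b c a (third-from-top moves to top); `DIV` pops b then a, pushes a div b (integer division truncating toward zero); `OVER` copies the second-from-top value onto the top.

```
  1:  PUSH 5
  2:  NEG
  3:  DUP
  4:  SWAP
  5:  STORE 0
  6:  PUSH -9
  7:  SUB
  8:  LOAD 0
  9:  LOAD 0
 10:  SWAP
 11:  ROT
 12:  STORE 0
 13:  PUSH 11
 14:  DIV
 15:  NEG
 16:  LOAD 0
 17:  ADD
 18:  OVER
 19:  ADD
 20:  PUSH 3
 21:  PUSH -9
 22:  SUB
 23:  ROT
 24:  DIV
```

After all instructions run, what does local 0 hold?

4

PUSH 5   5
NEG      -5
DUP      -5 -5
SWAP     -5 -5
STORE 0  -5
PUSH -9  -5 -9
SUB      4
LOAD 0   4 -5
LOAD 0   4 -5 -5
SWAP     4 -5 -5
ROT      -5 -5 4
STORE 0  -5 -5
PUSH 11  -5 -5 11
DIV      -5 0
NEG      -5 0
LOAD 0   -5 0 4
ADD      -5 4
OVER     -5 4 -5
ADD      -5 -1
PUSH 3   -5 -1 3
PUSH -9  -5 -1 3 -9
SUB      -5 -1 12
ROT      -1 12 -5
DIV      -1 -2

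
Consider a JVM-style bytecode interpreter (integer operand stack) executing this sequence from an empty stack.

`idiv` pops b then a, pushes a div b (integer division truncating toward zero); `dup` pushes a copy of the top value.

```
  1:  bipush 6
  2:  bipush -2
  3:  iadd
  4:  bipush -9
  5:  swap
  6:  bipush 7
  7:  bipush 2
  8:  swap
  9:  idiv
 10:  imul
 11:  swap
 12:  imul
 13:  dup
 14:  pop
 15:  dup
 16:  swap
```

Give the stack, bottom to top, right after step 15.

bipush 6  : [6]
bipush -2 : [6, -2]
iadd      : [4]
bipush -9 : [4, -9]
swap      : [-9, 4]
bipush 7  : [-9, 4, 7]
bipush 2  : [-9, 4, 7, 2]
swap      : [-9, 4, 2, 7]
idiv      : [-9, 4, 0]
imul      : [-9, 0]
swap      : [0, -9]
imul      : [0]
dup       : [0, 0]
pop       : [0]
dup       : [0, 0]

[0, 0]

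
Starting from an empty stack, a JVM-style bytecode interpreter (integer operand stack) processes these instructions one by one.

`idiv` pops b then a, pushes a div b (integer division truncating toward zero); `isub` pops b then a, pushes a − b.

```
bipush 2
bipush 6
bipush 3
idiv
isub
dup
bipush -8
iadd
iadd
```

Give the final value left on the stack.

bipush 2  → 2
bipush 6  → 2 6
bipush 3  → 2 6 3
idiv      → 2 2
isub      → 0
dup       → 0 0
bipush -8 → 0 0 -8
iadd      → 0 -8
iadd      → -8

-8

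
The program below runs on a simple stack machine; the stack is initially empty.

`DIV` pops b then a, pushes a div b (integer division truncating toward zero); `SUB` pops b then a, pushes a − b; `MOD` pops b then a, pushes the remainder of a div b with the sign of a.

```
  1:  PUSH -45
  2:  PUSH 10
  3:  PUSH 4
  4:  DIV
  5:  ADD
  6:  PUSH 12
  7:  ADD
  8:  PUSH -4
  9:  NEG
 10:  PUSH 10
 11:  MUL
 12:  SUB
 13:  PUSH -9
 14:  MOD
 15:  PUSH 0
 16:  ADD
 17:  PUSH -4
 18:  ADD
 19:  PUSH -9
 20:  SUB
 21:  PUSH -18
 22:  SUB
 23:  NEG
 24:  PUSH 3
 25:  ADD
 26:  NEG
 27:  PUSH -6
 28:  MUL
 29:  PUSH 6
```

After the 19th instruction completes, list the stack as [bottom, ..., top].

PUSH -45 → [-45]
PUSH 10  → [-45, 10]
PUSH 4   → [-45, 10, 4]
DIV      → [-45, 2]
ADD      → [-43]
PUSH 12  → [-43, 12]
ADD      → [-31]
PUSH -4  → [-31, -4]
NEG      → [-31, 4]
PUSH 10  → [-31, 4, 10]
MUL      → [-31, 40]
SUB      → [-71]
PUSH -9  → [-71, -9]
MOD      → [-8]
PUSH 0   → [-8, 0]
ADD      → [-8]
PUSH -4  → [-8, -4]
ADD      → [-12]
PUSH -9  → [-12, -9]

[-12, -9]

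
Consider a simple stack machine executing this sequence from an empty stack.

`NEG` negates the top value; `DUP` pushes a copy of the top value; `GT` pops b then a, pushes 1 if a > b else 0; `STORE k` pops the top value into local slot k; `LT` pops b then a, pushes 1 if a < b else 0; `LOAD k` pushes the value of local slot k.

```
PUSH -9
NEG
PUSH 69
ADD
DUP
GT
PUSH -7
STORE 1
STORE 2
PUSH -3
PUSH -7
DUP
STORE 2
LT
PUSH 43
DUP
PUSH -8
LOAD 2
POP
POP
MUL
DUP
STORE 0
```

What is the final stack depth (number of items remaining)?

2

PUSH -9  [-9]
NEG      [9]
PUSH 69  [9, 69]
ADD      [78]
DUP      [78, 78]
GT       [0]
PUSH -7  [0, -7]
STORE 1  [0]
STORE 2  []
PUSH -3  [-3]
PUSH -7  [-3, -7]
DUP      [-3, -7, -7]
STORE 2  [-3, -7]
LT       [0]
PUSH 43  [0, 43]
DUP      [0, 43, 43]
PUSH -8  [0, 43, 43, -8]
LOAD 2   [0, 43, 43, -8, -7]
POP      [0, 43, 43, -8]
POP      [0, 43, 43]
MUL      [0, 1849]
DUP      [0, 1849, 1849]
STORE 0  [0, 1849]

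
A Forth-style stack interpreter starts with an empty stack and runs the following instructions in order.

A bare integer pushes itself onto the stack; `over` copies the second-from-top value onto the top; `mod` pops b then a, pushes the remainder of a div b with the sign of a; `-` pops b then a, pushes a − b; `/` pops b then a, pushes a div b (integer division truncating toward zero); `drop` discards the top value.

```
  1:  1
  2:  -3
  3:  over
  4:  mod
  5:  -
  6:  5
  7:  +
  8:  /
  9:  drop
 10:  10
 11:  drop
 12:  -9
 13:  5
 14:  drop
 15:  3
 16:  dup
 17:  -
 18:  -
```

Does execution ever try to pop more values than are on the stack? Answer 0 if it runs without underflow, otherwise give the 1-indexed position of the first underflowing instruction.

8

1    → [1]
-3   → [1, -3]
over → [1, -3, 1]
mod  → [1, 0]
-    → [1]
5    → [1, 5]
+    → [6]
/  — needs 2 operands, stack has 1 → underflow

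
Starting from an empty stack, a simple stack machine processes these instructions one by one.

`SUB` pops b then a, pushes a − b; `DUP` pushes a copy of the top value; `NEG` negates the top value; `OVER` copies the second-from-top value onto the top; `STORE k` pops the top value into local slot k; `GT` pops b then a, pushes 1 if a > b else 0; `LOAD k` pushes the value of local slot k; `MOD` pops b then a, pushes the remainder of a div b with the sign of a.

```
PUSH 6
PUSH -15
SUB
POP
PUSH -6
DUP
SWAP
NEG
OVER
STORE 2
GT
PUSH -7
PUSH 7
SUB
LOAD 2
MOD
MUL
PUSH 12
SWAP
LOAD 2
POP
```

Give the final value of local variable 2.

-6

PUSH 6   : [6]
PUSH -15 : [6, -15]
SUB      : [21]
POP      : []
PUSH -6  : [-6]
DUP      : [-6, -6]
SWAP     : [-6, -6]
NEG      : [-6, 6]
OVER     : [-6, 6, -6]
STORE 2  : [-6, 6]
GT       : [0]
PUSH -7  : [0, -7]
PUSH 7   : [0, -7, 7]
SUB      : [0, -14]
LOAD 2   : [0, -14, -6]
MOD      : [0, -2]
MUL      : [0]
PUSH 12  : [0, 12]
SWAP     : [12, 0]
LOAD 2   : [12, 0, -6]
POP      : [12, 0]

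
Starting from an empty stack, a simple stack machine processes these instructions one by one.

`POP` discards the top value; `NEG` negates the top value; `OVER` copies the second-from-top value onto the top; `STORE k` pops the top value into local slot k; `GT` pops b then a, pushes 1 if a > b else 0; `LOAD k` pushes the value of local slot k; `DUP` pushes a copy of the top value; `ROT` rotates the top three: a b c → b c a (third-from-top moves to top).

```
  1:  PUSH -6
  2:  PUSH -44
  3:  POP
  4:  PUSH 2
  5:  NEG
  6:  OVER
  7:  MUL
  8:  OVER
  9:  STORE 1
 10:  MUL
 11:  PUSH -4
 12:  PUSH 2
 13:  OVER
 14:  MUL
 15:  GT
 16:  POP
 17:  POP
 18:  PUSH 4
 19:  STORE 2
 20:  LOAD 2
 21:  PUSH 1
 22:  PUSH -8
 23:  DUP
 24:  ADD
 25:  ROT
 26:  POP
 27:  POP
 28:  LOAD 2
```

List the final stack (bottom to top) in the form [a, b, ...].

PUSH -6  → [-6]
PUSH -44 → [-6, -44]
POP      → [-6]
PUSH 2   → [-6, 2]
NEG      → [-6, -2]
OVER     → [-6, -2, -6]
MUL      → [-6, 12]
OVER     → [-6, 12, -6]
STORE 1  → [-6, 12]
MUL      → [-72]
PUSH -4  → [-72, -4]
PUSH 2   → [-72, -4, 2]
OVER     → [-72, -4, 2, -4]
MUL      → [-72, -4, -8]
GT       → [-72, 1]
POP      → [-72]
POP      → []
PUSH 4   → [4]
STORE 2  → []
LOAD 2   → [4]
PUSH 1   → [4, 1]
PUSH -8  → [4, 1, -8]
DUP      → [4, 1, -8, -8]
ADD      → [4, 1, -16]
ROT      → [1, -16, 4]
POP      → [1, -16]
POP      → [1]
LOAD 2   → [1, 4]

[1, 4]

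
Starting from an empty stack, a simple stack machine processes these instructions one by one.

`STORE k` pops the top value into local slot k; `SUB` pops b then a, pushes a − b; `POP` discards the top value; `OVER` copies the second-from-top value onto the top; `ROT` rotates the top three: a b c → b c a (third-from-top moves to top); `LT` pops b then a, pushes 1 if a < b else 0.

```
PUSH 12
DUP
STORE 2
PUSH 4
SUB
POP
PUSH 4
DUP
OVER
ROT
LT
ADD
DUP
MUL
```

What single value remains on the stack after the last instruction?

PUSH 12  [12]
DUP      [12, 12]
STORE 2  [12]
PUSH 4   [12, 4]
SUB      [8]
POP      []
PUSH 4   [4]
DUP      [4, 4]
OVER     [4, 4, 4]
ROT      [4, 4, 4]
LT       [4, 0]
ADD      [4]
DUP      [4, 4]
MUL      [16]

16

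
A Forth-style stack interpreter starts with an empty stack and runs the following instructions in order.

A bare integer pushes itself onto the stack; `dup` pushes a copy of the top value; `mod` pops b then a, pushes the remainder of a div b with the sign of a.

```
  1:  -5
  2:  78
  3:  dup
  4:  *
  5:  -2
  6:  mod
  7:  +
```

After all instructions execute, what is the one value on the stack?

-5

-5  -> [-5]
78  -> [-5, 78]
dup -> [-5, 78, 78]
*   -> [-5, 6084]
-2  -> [-5, 6084, -2]
mod -> [-5, 0]
+   -> [-5]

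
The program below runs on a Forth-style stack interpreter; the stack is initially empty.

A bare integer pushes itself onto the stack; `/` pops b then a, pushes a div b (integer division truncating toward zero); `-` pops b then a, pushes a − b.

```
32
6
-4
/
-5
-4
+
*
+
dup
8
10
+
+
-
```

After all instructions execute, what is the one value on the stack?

32  → [32]
6   → [32, 6]
-4  → [32, 6, -4]
/   → [32, -1]
-5  → [32, -1, -5]
-4  → [32, -1, -5, -4]
+   → [32, -1, -9]
*   → [32, 9]
+   → [41]
dup → [41, 41]
8   → [41, 41, 8]
10  → [41, 41, 8, 10]
+   → [41, 41, 18]
+   → [41, 59]
-   → [-18]

-18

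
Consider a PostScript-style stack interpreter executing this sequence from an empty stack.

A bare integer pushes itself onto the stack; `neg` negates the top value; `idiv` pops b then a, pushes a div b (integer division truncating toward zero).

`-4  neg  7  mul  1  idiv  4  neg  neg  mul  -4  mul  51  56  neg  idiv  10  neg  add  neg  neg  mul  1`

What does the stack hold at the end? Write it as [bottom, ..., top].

-4    -4
neg   4
7     4 7
mul   28
1     28 1
idiv  28
4     28 4
neg   28 -4
neg   28 4
mul   112
-4    112 -4
mul   -448
51    -448 51
56    -448 51 56
neg   -448 51 -56
idiv  -448 0
10    -448 0 10
neg   -448 0 -10
add   -448 -10
neg   -448 10
neg   -448 -10
mul   4480
1     4480 1

[4480, 1]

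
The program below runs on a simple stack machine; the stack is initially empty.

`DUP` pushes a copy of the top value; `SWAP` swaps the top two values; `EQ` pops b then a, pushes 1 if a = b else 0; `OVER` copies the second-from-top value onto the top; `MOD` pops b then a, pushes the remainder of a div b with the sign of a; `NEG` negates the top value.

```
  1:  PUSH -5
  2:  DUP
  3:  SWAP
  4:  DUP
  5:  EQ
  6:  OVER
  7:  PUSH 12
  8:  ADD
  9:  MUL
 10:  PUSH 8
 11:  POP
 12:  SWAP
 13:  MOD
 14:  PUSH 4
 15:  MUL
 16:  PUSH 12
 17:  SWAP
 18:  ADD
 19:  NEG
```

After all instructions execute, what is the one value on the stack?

-20

PUSH -5 -> -5
DUP     -> -5 -5
SWAP    -> -5 -5
DUP     -> -5 -5 -5
EQ      -> -5 1
OVER    -> -5 1 -5
PUSH 12 -> -5 1 -5 12
ADD     -> -5 1 7
MUL     -> -5 7
PUSH 8  -> -5 7 8
POP     -> -5 7
SWAP    -> 7 -5
MOD     -> 2
PUSH 4  -> 2 4
MUL     -> 8
PUSH 12 -> 8 12
SWAP    -> 12 8
ADD     -> 20
NEG     -> -20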